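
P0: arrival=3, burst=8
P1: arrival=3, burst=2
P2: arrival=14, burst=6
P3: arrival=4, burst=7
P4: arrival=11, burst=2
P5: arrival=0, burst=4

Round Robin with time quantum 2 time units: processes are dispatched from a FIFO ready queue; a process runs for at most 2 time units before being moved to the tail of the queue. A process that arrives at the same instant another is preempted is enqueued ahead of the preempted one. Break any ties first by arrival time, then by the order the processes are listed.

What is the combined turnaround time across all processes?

73

Timeline: | P5 0-4 | P0 4-6 | P1 6-8 | P3 8-10 | P0 10-12 | P3 12-14 | P4 14-16 | P0 16-18 | P2 18-20 | P3 20-22 | P0 22-24 | P2 24-26 | P3 26-27 | P2 27-29 |
Completion: P0=24  P1=8  P2=29  P3=27  P4=16  P5=4
Turnaround (C−A): P0=21  P1=5  P2=15  P3=23  P4=5  P5=4
Turnaround = completion − arrival: P0=21, P1=5, P2=15, P3=23, P4=5, P5=4
Total turnaround = 21 + 5 + 15 + 23 + 5 + 4 = 73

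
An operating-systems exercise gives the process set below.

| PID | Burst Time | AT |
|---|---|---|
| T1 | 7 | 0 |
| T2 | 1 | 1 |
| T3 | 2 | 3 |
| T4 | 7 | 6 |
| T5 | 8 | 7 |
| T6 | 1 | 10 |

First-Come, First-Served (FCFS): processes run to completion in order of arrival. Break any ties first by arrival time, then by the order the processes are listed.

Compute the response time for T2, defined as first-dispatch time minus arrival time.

Schedule: | T1 0-7 | T2 7-8 | T3 8-10 | T4 10-17 | T5 17-25 | T6 25-26 |
Completion: T1=7  T2=8  T3=10  T4=17  T5=25  T6=26
Response(T2) = first start − arrival = 7 − 1 = 6

6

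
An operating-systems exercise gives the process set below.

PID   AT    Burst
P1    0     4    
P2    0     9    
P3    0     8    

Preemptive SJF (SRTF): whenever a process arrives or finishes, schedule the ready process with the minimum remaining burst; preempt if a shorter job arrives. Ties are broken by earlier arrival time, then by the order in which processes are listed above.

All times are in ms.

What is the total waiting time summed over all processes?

Schedule: | P1 0-4 | P3 4-12 | P2 12-21 |
Completion: P1=4  P2=21  P3=12
Turnaround (C−A): P1=4  P2=21  P3=12
Waiting = turnaround − burst: P1=0, P2=12, P3=4
Total waiting = 0 + 12 + 4 = 16

16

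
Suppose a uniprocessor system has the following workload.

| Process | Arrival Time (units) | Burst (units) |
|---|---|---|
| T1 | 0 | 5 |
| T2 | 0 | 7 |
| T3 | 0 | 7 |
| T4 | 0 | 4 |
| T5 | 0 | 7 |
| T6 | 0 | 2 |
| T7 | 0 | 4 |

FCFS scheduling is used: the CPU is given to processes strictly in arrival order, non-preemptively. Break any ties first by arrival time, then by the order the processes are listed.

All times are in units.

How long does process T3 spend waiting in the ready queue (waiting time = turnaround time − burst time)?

12

Schedule: | T1 0-5 | T2 5-12 | T3 12-19 | T4 19-23 | T5 23-30 | T6 30-32 | T7 32-36 |
Completion: T1=5  T2=12  T3=19  T4=23  T5=30  T6=32  T7=36
Turnaround (C−A): T1=5  T2=12  T3=19  T4=23  T5=30  T6=32  T7=36
Waiting(T3) = turnaround − burst = 19 − 7 = 12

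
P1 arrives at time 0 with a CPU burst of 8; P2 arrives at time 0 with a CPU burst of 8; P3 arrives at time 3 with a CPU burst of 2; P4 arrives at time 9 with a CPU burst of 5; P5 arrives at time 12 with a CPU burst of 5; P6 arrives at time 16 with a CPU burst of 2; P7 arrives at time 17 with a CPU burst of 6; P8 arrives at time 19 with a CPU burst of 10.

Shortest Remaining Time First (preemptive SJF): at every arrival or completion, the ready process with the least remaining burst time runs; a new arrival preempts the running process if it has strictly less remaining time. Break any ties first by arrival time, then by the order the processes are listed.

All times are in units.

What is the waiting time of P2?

Gantt: | P1 0-3 | P3 3-5 | P1 5-10 | P4 10-15 | P5 15-16 | P6 16-18 | P5 18-22 | P7 22-28 | P2 28-36 | P8 36-46 |
Completion: P1=10  P2=36  P3=5  P4=15  P5=22  P6=18  P7=28  P8=46
Turnaround (C−A): P1=10  P2=36  P3=2  P4=6  P5=10  P6=2  P7=11  P8=27
Waiting(P2) = turnaround − burst = 36 − 8 = 28

28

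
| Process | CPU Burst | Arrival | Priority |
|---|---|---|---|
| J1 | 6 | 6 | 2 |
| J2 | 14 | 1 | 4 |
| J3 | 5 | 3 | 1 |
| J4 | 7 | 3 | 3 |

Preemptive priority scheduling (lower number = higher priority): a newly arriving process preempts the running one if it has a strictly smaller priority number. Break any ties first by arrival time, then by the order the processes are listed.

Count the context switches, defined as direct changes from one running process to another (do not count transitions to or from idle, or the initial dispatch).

4

Gantt: | idle 0-1 | J2 1-3 | J3 3-8 | J1 8-14 | J4 14-21 | J2 21-33 |
Completion: J1=14  J2=33  J3=8  J4=21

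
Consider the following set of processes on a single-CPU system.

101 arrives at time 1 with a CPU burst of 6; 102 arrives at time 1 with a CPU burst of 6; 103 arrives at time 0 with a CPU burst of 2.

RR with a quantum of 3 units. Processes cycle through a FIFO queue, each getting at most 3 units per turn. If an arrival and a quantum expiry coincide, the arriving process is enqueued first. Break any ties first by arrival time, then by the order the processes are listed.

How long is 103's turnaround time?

2

Schedule: | 103 0-2 | 101 2-5 | 102 5-8 | 101 8-11 | 102 11-14 |
Completion: 101=11  102=14  103=2
Turnaround(103) = completion − arrival = 2 − 0 = 2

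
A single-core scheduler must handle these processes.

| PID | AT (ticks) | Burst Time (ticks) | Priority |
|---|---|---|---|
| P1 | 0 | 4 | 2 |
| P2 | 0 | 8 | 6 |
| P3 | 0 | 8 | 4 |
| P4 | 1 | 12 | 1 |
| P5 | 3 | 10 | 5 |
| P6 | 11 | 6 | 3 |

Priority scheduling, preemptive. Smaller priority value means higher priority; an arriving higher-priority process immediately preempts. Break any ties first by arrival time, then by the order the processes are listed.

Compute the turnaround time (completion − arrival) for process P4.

Gantt: | P1 0-1 | P4 1-13 | P1 13-16 | P6 16-22 | P3 22-30 | P5 30-40 | P2 40-48 |
Completion: P1=16  P2=48  P3=30  P4=13  P5=40  P6=22
Turnaround (C−A): P1=16  P2=48  P3=30  P4=12  P5=37  P6=11
Turnaround(P4) = completion − arrival = 13 − 1 = 12

12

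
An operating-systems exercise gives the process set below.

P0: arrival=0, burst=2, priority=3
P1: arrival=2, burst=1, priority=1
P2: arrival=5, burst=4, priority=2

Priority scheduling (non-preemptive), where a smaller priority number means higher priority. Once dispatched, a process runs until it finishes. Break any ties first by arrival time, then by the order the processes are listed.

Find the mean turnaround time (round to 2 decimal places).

Schedule: | P0 0-2 | P1 2-3 | idle 3-5 | P2 5-9 |
Completion: P0=2  P1=3  P2=9
Turnaround (C−A): P0=2  P1=1  P2=4
Turnaround times: P0=2, P1=1, P2=4
Average turnaround = (2+1+4) / 3 = 7/3 = 2.33

2.33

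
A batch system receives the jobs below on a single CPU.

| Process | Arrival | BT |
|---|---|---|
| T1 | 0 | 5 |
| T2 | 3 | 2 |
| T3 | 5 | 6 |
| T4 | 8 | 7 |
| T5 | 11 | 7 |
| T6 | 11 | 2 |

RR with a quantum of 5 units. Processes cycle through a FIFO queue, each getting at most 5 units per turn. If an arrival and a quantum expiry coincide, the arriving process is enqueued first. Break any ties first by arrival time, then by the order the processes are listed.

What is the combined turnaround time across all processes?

Gantt: | T1 0-5 | T2 5-7 | T3 7-12 | T4 12-17 | T5 17-22 | T6 22-24 | T3 24-25 | T4 25-27 | T5 27-29 |
Completion: T1=5  T2=7  T3=25  T4=27  T5=29  T6=24
Turnaround (C−A): T1=5  T2=4  T3=20  T4=19  T5=18  T6=13
Turnaround = completion − arrival: T1=5, T2=4, T3=20, T4=19, T5=18, T6=13
Total turnaround = 5 + 4 + 20 + 19 + 18 + 13 = 79

79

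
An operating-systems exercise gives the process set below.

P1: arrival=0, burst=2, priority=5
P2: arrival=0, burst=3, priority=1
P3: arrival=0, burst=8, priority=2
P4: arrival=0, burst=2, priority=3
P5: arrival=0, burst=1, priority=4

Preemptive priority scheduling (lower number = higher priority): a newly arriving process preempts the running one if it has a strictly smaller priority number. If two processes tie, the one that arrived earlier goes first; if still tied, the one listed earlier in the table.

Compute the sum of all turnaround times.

Timeline: | P2 0-3 | P3 3-11 | P4 11-13 | P5 13-14 | P1 14-16 |
Completion: P1=16  P2=3  P3=11  P4=13  P5=14
Turnaround (C−A): P1=16  P2=3  P3=11  P4=13  P5=14
Turnaround = completion − arrival: P1=16, P2=3, P3=11, P4=13, P5=14
Total turnaround = 16 + 3 + 11 + 13 + 14 = 57

57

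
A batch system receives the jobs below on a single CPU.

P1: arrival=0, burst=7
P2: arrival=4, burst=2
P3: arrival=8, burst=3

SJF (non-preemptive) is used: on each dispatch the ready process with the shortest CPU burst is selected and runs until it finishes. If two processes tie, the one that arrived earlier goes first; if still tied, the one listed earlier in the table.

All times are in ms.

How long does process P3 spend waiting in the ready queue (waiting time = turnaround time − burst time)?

Schedule: | P1 0-7 | P2 7-9 | P3 9-12 |
Completion: P1=7  P2=9  P3=12
Turnaround (C−A): P1=7  P2=5  P3=4
Waiting(P3) = turnaround − burst = 4 − 3 = 1

1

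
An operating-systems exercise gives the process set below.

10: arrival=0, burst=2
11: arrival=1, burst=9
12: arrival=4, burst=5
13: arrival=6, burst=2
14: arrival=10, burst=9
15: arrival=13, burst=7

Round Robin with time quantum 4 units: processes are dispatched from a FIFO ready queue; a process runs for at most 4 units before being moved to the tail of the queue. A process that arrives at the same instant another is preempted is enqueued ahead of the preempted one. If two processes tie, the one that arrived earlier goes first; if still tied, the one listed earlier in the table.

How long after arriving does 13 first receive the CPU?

Timeline: | 10 0-2 | 11 2-6 | 12 6-10 | 13 10-12 | 11 12-16 | 14 16-20 | 12 20-21 | 15 21-25 | 11 25-26 | 14 26-30 | 15 30-33 | 14 33-34 |
Completion: 10=2  11=26  12=21  13=12  14=34  15=33
Response(13) = first start − arrival = 10 − 6 = 4

4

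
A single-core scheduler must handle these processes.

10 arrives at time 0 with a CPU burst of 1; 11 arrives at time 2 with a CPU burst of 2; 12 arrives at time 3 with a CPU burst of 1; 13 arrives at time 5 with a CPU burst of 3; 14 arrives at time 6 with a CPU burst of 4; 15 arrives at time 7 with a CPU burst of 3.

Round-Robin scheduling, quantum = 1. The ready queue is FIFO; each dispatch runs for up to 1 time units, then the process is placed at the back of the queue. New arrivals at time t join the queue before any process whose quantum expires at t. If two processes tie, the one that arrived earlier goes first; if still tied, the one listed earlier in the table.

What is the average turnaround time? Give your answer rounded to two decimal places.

4.50

Timeline: | 10 0-1 | idle 1-2 | 11 2-3 | 12 3-4 | 11 4-5 | 13 5-6 | 14 6-7 | 13 7-8 | 15 8-9 | 14 9-10 | 13 10-11 | 15 11-12 | 14 12-13 | 15 13-14 | 14 14-15 |
Completion: 10=1  11=5  12=4  13=11  14=15  15=14
Turnaround (C−A): 10=1  11=3  12=1  13=6  14=9  15=7
Turnaround times: 10=1, 11=3, 12=1, 13=6, 14=9, 15=7
Average turnaround = (1+3+1+6+9+7) / 6 = 27/6 = 4.50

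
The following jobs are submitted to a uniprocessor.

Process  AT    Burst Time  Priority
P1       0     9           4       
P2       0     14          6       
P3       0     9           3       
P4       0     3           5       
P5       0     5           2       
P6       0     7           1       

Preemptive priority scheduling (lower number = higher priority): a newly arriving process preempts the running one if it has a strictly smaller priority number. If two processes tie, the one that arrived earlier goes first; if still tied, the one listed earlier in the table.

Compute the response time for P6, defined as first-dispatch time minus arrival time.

0

Timeline: | P6 0-7 | P5 7-12 | P3 12-21 | P1 21-30 | P4 30-33 | P2 33-47 |
Completion: P1=30  P2=47  P3=21  P4=33  P5=12  P6=7
Response(P6) = first start − arrival = 0 − 0 = 0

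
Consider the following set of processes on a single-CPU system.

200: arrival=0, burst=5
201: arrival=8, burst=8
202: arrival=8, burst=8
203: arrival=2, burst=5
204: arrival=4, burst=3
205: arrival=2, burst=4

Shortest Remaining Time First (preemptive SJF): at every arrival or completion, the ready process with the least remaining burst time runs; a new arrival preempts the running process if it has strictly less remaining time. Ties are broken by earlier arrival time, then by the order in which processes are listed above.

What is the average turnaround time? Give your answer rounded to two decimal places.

Timeline: | 200 0-5 | 204 5-8 | 205 8-12 | 203 12-17 | 201 17-25 | 202 25-33 |
Completion: 200=5  201=25  202=33  203=17  204=8  205=12
Turnaround (C−A): 200=5  201=17  202=25  203=15  204=4  205=10
Turnaround times: 200=5, 201=17, 202=25, 203=15, 204=4, 205=10
Average turnaround = (5+17+25+15+4+10) / 6 = 76/6 = 12.67

12.67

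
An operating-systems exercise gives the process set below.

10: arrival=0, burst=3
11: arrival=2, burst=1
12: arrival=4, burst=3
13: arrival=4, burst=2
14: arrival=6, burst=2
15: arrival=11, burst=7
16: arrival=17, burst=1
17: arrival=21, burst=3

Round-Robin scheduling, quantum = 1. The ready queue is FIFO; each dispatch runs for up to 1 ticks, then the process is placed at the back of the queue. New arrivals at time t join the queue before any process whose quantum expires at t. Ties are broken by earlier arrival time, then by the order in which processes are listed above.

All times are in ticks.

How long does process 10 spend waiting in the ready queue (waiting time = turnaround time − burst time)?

Timeline: | 10 0-2 | 11 2-3 | 10 3-4 | 12 4-5 | 13 5-6 | 12 6-7 | 14 7-8 | 13 8-9 | 12 9-10 | 14 10-11 | 15 11-17 | 16 17-18 | 15 18-19 | idle 19-21 | 17 21-24 |
Completion: 10=4  11=3  12=10  13=9  14=11  15=19  16=18  17=24
Waiting(10) = turnaround − burst = 4 − 3 = 1

1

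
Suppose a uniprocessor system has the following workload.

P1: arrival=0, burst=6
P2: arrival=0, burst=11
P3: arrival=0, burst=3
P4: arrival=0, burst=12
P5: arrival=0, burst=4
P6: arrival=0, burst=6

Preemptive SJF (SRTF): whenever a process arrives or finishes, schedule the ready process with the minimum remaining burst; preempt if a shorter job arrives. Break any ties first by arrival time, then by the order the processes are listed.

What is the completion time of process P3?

Timeline: | P3 0-3 | P5 3-7 | P1 7-13 | P6 13-19 | P2 19-30 | P4 30-42 |
Completion: P1=13  P2=30  P3=3  P4=42  P5=7  P6=19
Turnaround (C−A): P1=13  P2=30  P3=3  P4=42  P5=7  P6=19

3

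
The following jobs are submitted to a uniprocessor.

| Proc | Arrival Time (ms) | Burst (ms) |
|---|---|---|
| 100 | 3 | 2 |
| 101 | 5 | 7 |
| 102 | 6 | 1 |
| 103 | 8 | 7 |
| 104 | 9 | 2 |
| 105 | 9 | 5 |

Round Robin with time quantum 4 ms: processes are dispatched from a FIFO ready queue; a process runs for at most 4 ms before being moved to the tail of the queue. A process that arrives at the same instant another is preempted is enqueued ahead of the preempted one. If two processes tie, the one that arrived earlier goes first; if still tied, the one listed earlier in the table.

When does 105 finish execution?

27

Schedule: | idle 0-3 | 100 3-5 | 101 5-9 | 102 9-10 | 103 10-14 | 104 14-16 | 105 16-20 | 101 20-23 | 103 23-26 | 105 26-27 |
Completion: 100=5  101=23  102=10  103=26  104=16  105=27
Turnaround (C−A): 100=2  101=18  102=4  103=18  104=7  105=18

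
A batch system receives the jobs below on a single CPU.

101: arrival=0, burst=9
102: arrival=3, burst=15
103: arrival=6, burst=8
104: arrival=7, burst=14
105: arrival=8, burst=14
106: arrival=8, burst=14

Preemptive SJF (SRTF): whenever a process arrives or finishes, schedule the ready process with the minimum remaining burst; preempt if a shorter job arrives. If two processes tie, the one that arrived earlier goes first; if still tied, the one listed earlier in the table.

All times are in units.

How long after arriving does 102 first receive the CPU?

56

Schedule: | 101 0-9 | 103 9-17 | 104 17-31 | 105 31-45 | 106 45-59 | 102 59-74 |
Completion: 101=9  102=74  103=17  104=31  105=45  106=59
Response(102) = first start − arrival = 59 − 3 = 56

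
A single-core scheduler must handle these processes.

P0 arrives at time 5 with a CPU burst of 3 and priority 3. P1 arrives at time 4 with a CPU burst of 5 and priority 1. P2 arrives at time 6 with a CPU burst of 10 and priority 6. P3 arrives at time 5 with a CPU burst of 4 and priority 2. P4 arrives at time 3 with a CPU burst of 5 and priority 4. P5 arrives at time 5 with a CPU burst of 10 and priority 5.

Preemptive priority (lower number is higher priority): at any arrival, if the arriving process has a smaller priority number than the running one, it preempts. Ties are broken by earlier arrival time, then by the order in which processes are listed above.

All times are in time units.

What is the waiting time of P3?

4

Schedule: | idle 0-3 | P4 3-4 | P1 4-9 | P3 9-13 | P0 13-16 | P4 16-20 | P5 20-30 | P2 30-40 |
Completion: P0=16  P1=9  P2=40  P3=13  P4=20  P5=30
Turnaround (C−A): P0=11  P1=5  P2=34  P3=8  P4=17  P5=25
Waiting(P3) = turnaround − burst = 8 − 4 = 4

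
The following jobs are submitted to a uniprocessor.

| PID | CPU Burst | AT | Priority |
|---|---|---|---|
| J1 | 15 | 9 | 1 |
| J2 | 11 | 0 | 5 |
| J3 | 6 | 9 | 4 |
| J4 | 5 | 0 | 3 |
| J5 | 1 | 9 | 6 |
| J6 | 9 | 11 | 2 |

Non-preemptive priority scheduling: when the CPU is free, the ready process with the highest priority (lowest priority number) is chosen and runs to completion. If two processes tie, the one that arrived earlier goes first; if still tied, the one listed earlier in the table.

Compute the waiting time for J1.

7

Timeline: | J4 0-5 | J2 5-16 | J1 16-31 | J6 31-40 | J3 40-46 | J5 46-47 |
Completion: J1=31  J2=16  J3=46  J4=5  J5=47  J6=40
Turnaround (C−A): J1=22  J2=16  J3=37  J4=5  J5=38  J6=29
Waiting(J1) = turnaround − burst = 22 − 15 = 7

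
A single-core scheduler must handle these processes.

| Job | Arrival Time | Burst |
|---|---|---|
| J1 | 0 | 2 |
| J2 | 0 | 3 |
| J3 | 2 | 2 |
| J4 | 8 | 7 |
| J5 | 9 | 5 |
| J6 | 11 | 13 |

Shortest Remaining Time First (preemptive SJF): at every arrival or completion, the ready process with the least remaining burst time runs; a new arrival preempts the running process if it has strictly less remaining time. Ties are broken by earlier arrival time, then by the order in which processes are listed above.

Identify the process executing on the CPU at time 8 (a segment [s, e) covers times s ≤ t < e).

Schedule: | J1 0-2 | J3 2-4 | J2 4-7 | idle 7-8 | J4 8-9 | J5 9-14 | J4 14-20 | J6 20-33 |
Completion: J1=2  J2=7  J3=4  J4=20  J5=14  J6=33

J4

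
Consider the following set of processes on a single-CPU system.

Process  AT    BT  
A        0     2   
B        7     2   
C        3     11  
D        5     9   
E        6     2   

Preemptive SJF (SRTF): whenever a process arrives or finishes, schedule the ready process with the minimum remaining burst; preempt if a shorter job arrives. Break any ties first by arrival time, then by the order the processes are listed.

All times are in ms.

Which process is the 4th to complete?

C

Schedule: | A 0-2 | idle 2-3 | C 3-6 | E 6-8 | B 8-10 | C 10-18 | D 18-27 |
Completion: A=2  B=10  C=18  D=27  E=8
Finish order: A → E → B → C → D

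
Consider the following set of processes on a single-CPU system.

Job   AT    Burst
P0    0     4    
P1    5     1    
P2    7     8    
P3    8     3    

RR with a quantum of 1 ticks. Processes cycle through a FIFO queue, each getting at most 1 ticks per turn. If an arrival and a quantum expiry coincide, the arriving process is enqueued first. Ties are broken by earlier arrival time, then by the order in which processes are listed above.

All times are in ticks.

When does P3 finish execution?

13

Schedule: | P0 0-4 | idle 4-5 | P1 5-6 | idle 6-7 | P2 7-8 | P3 8-9 | P2 9-10 | P3 10-11 | P2 11-12 | P3 12-13 | P2 13-18 |
Completion: P0=4  P1=6  P2=18  P3=13
Turnaround (C−A): P0=4  P1=1  P2=11  P3=5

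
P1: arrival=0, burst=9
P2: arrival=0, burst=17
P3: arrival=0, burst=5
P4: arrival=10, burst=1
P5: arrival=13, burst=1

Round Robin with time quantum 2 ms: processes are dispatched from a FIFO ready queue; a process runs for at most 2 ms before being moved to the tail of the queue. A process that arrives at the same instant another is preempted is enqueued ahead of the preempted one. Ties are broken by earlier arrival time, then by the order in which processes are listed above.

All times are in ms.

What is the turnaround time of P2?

33

Schedule: | P1 0-2 | P2 2-4 | P3 4-6 | P1 6-8 | P2 8-10 | P3 10-12 | P1 12-14 | P4 14-15 | P2 15-17 | P3 17-18 | P5 18-19 | P1 19-21 | P2 21-23 | P1 23-24 | P2 24-33 |
Completion: P1=24  P2=33  P3=18  P4=15  P5=19
Turnaround (C−A): P1=24  P2=33  P3=18  P4=5  P5=6
Turnaround(P2) = completion − arrival = 33 − 0 = 33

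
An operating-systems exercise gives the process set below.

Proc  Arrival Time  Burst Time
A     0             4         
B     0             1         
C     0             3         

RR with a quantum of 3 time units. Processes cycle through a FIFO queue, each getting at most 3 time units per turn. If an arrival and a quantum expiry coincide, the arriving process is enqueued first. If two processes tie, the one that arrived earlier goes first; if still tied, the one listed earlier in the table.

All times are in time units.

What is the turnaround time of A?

8

Timeline: | A 0-3 | B 3-4 | C 4-7 | A 7-8 |
Completion: A=8  B=4  C=7
Turnaround(A) = completion − arrival = 8 − 0 = 8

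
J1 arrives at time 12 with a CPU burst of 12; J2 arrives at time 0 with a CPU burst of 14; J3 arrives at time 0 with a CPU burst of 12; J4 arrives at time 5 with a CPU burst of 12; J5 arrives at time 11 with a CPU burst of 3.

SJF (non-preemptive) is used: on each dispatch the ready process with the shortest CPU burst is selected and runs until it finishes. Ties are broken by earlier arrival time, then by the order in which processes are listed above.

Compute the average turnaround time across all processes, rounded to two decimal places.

23.60

Schedule: | J3 0-12 | J5 12-15 | J4 15-27 | J1 27-39 | J2 39-53 |
Completion: J1=39  J2=53  J3=12  J4=27  J5=15
Turnaround (C−A): J1=27  J2=53  J3=12  J4=22  J5=4
Turnaround times: J1=27, J2=53, J3=12, J4=22, J5=4
Average turnaround = (27+53+12+22+4) / 5 = 118/5 = 23.60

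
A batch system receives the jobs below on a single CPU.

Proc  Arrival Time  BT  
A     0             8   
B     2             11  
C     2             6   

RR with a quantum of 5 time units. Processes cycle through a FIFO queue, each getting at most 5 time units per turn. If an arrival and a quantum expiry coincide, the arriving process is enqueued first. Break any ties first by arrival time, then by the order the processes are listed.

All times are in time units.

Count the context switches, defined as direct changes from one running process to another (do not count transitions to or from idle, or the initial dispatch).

6

Timeline: | A 0-5 | B 5-10 | C 10-15 | A 15-18 | B 18-23 | C 23-24 | B 24-25 |
Completion: A=18  B=25  C=24
Turnaround (C−A): A=18  B=23  C=22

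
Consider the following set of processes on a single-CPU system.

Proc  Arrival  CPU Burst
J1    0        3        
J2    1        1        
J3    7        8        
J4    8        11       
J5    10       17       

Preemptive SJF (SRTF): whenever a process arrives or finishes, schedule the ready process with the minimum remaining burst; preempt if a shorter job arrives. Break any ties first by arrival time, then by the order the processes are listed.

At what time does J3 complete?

15

Timeline: | J1 0-1 | J2 1-2 | J1 2-4 | idle 4-7 | J3 7-15 | J4 15-26 | J5 26-43 |
Completion: J1=4  J2=2  J3=15  J4=26  J5=43
Turnaround (C−A): J1=4  J2=1  J3=8  J4=18  J5=33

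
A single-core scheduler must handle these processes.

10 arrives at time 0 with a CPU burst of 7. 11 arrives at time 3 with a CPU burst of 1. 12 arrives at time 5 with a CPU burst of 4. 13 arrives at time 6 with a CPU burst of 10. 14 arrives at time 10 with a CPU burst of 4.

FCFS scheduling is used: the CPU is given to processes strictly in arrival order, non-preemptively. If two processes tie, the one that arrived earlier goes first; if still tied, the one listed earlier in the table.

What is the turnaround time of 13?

Schedule: | 10 0-7 | 11 7-8 | 12 8-12 | 13 12-22 | 14 22-26 |
Completion: 10=7  11=8  12=12  13=22  14=26
Turnaround (C−A): 10=7  11=5  12=7  13=16  14=16
Turnaround(13) = completion − arrival = 22 − 6 = 16

16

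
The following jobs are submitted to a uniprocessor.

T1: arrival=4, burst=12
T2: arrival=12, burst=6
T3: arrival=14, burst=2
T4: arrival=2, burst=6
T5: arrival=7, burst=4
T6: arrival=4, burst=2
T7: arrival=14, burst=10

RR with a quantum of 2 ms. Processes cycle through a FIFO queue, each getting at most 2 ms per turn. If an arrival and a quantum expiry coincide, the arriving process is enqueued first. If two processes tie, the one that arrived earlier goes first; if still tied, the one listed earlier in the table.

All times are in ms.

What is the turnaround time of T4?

14

Schedule: | idle 0-2 | T4 2-4 | T1 4-6 | T6 6-8 | T4 8-10 | T1 10-12 | T5 12-14 | T4 14-16 | T2 16-18 | T1 18-20 | T3 20-22 | T7 22-24 | T5 24-26 | T2 26-28 | T1 28-30 | T7 30-32 | T2 32-34 | T1 34-36 | T7 36-38 | T1 38-40 | T7 40-44 |
Completion: T1=40  T2=34  T3=22  T4=16  T5=26  T6=8  T7=44
Turnaround (C−A): T1=36  T2=22  T3=8  T4=14  T5=19  T6=4  T7=30
Turnaround(T4) = completion − arrival = 16 − 2 = 14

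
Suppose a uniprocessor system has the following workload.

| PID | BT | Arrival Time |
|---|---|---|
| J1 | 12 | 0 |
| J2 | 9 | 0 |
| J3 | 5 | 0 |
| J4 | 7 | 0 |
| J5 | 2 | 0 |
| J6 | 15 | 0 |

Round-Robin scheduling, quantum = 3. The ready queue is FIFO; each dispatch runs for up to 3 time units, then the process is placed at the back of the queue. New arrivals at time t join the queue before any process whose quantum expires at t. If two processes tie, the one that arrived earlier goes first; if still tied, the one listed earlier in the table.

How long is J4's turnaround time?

Timeline: | J1 0-3 | J2 3-6 | J3 6-9 | J4 9-12 | J5 12-14 | J6 14-17 | J1 17-20 | J2 20-23 | J3 23-25 | J4 25-28 | J6 28-31 | J1 31-34 | J2 34-37 | J4 37-38 | J6 38-41 | J1 41-44 | J6 44-50 |
Completion: J1=44  J2=37  J3=25  J4=38  J5=14  J6=50
Turnaround (C−A): J1=44  J2=37  J3=25  J4=38  J5=14  J6=50
Turnaround(J4) = completion − arrival = 38 − 0 = 38

38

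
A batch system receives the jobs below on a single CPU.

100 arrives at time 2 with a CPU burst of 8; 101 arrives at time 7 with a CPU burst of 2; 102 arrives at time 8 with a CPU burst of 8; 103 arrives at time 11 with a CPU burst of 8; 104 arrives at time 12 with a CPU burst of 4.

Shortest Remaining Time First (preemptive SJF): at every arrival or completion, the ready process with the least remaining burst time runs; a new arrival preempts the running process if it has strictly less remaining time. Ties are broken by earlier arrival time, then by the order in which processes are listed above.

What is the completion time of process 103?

Timeline: | idle 0-2 | 100 2-7 | 101 7-9 | 100 9-12 | 104 12-16 | 102 16-24 | 103 24-32 |
Completion: 100=12  101=9  102=24  103=32  104=16

32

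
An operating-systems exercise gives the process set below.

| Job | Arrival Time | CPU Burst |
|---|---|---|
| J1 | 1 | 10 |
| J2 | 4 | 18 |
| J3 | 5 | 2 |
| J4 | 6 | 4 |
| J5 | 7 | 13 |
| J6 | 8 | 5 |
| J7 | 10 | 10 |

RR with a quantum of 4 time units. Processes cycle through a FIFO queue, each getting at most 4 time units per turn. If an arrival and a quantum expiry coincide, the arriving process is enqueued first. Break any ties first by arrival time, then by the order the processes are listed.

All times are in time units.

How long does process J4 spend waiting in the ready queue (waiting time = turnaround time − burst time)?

Timeline: | idle 0-1 | J1 1-5 | J2 5-9 | J3 9-11 | J1 11-15 | J4 15-19 | J5 19-23 | J6 23-27 | J2 27-31 | J7 31-35 | J1 35-37 | J5 37-41 | J6 41-42 | J2 42-46 | J7 46-50 | J5 50-54 | J2 54-58 | J7 58-60 | J5 60-61 | J2 61-63 |
Completion: J1=37  J2=63  J3=11  J4=19  J5=61  J6=42  J7=60
Waiting(J4) = turnaround − burst = 13 − 4 = 9

9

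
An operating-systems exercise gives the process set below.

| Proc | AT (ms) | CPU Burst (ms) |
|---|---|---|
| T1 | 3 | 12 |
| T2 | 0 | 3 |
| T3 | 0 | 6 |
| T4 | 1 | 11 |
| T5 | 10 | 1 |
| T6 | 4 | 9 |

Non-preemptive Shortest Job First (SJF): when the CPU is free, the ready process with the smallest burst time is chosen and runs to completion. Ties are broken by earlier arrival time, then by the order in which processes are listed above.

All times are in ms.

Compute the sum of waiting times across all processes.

Schedule: | T2 0-3 | T3 3-9 | T6 9-18 | T5 18-19 | T4 19-30 | T1 30-42 |
Completion: T1=42  T2=3  T3=9  T4=30  T5=19  T6=18
Turnaround (C−A): T1=39  T2=3  T3=9  T4=29  T5=9  T6=14
Waiting = turnaround − burst: T1=27, T2=0, T3=3, T4=18, T5=8, T6=5
Total waiting = 27 + 0 + 3 + 18 + 8 + 5 = 61

61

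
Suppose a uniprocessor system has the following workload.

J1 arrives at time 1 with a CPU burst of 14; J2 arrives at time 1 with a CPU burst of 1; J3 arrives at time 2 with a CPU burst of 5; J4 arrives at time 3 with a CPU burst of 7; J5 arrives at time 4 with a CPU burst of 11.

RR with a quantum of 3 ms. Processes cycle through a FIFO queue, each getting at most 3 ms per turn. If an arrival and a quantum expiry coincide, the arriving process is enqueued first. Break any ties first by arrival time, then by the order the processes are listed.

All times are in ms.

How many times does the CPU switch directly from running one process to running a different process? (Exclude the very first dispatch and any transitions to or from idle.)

Gantt: | idle 0-1 | J1 1-4 | J2 4-5 | J3 5-8 | J4 8-11 | J5 11-14 | J1 14-17 | J3 17-19 | J4 19-22 | J5 22-25 | J1 25-28 | J4 28-29 | J5 29-32 | J1 32-35 | J5 35-37 | J1 37-39 |
Completion: J1=39  J2=5  J3=19  J4=29  J5=37
Turnaround (C−A): J1=38  J2=4  J3=17  J4=26  J5=33

14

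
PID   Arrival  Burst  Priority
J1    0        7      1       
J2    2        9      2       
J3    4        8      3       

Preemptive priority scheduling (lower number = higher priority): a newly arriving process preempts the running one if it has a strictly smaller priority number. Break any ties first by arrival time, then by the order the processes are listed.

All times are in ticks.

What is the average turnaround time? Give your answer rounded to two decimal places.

Gantt: | J1 0-7 | J2 7-16 | J3 16-24 |
Completion: J1=7  J2=16  J3=24
Turnaround times: J1=7, J2=14, J3=20
Average turnaround = (7+14+20) / 3 = 41/3 = 13.67

13.67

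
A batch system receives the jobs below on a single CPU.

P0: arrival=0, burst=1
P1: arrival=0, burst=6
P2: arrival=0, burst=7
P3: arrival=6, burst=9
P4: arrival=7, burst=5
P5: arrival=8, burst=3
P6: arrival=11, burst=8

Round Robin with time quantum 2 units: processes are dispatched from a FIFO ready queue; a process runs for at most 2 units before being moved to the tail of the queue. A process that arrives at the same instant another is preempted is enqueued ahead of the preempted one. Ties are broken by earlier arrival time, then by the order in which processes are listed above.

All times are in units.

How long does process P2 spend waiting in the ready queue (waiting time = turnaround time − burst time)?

Schedule: | P0 0-1 | P1 1-3 | P2 3-5 | P1 5-7 | P2 7-9 | P3 9-11 | P4 11-13 | P1 13-15 | P5 15-17 | P2 17-19 | P6 19-21 | P3 21-23 | P4 23-25 | P5 25-26 | P2 26-27 | P6 27-29 | P3 29-31 | P4 31-32 | P6 32-34 | P3 34-36 | P6 36-38 | P3 38-39 |
Completion: P0=1  P1=15  P2=27  P3=39  P4=32  P5=26  P6=38
Turnaround (C−A): P0=1  P1=15  P2=27  P3=33  P4=25  P5=18  P6=27
Waiting(P2) = turnaround − burst = 27 − 7 = 20

20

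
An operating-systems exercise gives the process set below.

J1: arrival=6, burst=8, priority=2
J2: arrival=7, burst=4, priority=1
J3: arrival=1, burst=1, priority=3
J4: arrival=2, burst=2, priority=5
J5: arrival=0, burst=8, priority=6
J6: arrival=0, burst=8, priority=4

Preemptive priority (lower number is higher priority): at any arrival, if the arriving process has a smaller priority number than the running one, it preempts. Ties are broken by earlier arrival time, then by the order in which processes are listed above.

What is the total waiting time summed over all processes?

Schedule: | J6 0-1 | J3 1-2 | J6 2-6 | J1 6-7 | J2 7-11 | J1 11-18 | J6 18-21 | J4 21-23 | J5 23-31 |
Completion: J1=18  J2=11  J3=2  J4=23  J5=31  J6=21
Turnaround (C−A): J1=12  J2=4  J3=1  J4=21  J5=31  J6=21
Waiting = turnaround − burst: J1=4, J2=0, J3=0, J4=19, J5=23, J6=13
Total waiting = 4 + 0 + 0 + 19 + 23 + 13 = 59

59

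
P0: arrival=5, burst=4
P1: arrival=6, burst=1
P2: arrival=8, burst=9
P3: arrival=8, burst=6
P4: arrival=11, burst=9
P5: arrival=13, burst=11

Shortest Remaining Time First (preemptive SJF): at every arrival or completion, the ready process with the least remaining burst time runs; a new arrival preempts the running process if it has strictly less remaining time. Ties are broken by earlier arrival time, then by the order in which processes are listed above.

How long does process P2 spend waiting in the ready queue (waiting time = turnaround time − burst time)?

8

Timeline: | idle 0-5 | P0 5-6 | P1 6-7 | P0 7-10 | P3 10-16 | P2 16-25 | P4 25-34 | P5 34-45 |
Completion: P0=10  P1=7  P2=25  P3=16  P4=34  P5=45
Turnaround (C−A): P0=5  P1=1  P2=17  P3=8  P4=23  P5=32
Waiting(P2) = turnaround − burst = 17 − 9 = 8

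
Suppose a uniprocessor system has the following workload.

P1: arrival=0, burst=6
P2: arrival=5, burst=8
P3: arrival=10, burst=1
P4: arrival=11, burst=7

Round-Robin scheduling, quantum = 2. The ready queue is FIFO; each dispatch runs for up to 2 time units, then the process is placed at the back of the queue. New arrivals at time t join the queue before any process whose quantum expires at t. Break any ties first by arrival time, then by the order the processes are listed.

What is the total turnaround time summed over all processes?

Gantt: | P1 0-6 | P2 6-10 | P3 10-11 | P2 11-13 | P4 13-15 | P2 15-17 | P4 17-22 |
Completion: P1=6  P2=17  P3=11  P4=22
Turnaround (C−A): P1=6  P2=12  P3=1  P4=11
Turnaround = completion − arrival: P1=6, P2=12, P3=1, P4=11
Total turnaround = 6 + 12 + 1 + 11 = 30

30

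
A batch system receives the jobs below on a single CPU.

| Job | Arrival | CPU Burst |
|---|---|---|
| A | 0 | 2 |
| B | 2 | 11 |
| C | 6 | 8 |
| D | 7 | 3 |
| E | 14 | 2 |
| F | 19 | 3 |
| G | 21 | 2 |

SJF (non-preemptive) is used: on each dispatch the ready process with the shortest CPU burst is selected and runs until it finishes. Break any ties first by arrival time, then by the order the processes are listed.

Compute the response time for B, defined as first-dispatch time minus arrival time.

Schedule: | A 0-2 | B 2-13 | D 13-16 | E 16-18 | C 18-26 | G 26-28 | F 28-31 |
Completion: A=2  B=13  C=26  D=16  E=18  F=31  G=28
Turnaround (C−A): A=2  B=11  C=20  D=9  E=4  F=12  G=7
Response(B) = first start − arrival = 2 − 2 = 0

0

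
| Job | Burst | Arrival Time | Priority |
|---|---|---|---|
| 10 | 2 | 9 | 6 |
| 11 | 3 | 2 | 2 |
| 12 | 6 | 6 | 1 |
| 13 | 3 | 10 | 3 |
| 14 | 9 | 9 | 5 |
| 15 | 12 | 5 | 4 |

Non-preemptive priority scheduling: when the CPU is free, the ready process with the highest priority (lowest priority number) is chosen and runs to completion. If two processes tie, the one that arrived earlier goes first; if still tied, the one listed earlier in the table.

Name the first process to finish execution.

11

Schedule: | idle 0-2 | 11 2-5 | 15 5-17 | 12 17-23 | 13 23-26 | 14 26-35 | 10 35-37 |
Completion: 10=37  11=5  12=23  13=26  14=35  15=17
Turnaround (C−A): 10=28  11=3  12=17  13=16  14=26  15=12
Finish order: 11 → 15 → 12 → 13 → 14 → 10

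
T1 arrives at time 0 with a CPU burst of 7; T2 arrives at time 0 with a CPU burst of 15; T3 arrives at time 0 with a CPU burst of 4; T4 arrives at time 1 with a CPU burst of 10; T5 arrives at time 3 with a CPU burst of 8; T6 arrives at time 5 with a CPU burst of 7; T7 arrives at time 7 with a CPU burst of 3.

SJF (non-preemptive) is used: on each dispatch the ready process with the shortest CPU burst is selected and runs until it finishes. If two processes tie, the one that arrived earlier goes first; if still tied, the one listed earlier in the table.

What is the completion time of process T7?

Timeline: | T3 0-4 | T1 4-11 | T7 11-14 | T6 14-21 | T5 21-29 | T4 29-39 | T2 39-54 |
Completion: T1=11  T2=54  T3=4  T4=39  T5=29  T6=21  T7=14
Turnaround (C−A): T1=11  T2=54  T3=4  T4=38  T5=26  T6=16  T7=7

14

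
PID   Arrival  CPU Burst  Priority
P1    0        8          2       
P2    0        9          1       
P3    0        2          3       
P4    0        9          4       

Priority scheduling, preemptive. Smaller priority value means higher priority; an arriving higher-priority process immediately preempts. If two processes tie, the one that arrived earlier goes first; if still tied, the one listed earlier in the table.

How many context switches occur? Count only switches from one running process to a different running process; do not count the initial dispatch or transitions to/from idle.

Schedule: | P2 0-9 | P1 9-17 | P3 17-19 | P4 19-28 |
Completion: P1=17  P2=9  P3=19  P4=28
Turnaround (C−A): P1=17  P2=9  P3=19  P4=28

3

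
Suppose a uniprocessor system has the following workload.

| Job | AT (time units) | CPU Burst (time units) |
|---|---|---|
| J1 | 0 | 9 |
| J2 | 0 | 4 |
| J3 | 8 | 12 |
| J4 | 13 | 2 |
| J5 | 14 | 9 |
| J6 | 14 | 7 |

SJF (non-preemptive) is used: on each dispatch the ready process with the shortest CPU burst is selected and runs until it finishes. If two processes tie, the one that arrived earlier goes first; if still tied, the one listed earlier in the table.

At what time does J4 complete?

Schedule: | J2 0-4 | J1 4-13 | J4 13-15 | J6 15-22 | J5 22-31 | J3 31-43 |
Completion: J1=13  J2=4  J3=43  J4=15  J5=31  J6=22
Turnaround (C−A): J1=13  J2=4  J3=35  J4=2  J5=17  J6=8

15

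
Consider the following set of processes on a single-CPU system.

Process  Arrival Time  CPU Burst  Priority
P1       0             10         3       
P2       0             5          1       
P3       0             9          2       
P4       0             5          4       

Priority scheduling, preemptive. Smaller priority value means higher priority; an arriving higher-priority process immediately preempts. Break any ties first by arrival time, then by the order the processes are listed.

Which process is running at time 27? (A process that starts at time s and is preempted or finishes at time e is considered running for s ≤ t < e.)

Schedule: | P2 0-5 | P3 5-14 | P1 14-24 | P4 24-29 |
Completion: P1=24  P2=5  P3=14  P4=29

P4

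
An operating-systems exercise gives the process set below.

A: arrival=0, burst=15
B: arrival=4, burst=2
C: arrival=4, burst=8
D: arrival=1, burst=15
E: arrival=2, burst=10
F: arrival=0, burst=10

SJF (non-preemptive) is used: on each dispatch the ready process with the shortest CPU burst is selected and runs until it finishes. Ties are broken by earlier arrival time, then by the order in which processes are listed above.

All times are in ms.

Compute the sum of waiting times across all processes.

106

Timeline: | F 0-10 | B 10-12 | C 12-20 | E 20-30 | A 30-45 | D 45-60 |
Completion: A=45  B=12  C=20  D=60  E=30  F=10
Turnaround (C−A): A=45  B=8  C=16  D=59  E=28  F=10
Waiting = turnaround − burst: A=30, B=6, C=8, D=44, E=18, F=0
Total waiting = 30 + 6 + 8 + 44 + 18 + 0 = 106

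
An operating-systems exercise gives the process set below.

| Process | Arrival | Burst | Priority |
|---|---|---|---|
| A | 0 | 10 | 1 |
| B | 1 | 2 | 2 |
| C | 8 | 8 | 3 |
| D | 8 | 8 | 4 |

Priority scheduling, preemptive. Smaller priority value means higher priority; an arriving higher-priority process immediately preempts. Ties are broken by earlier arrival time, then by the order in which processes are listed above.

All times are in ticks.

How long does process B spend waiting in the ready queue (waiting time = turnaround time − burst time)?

9

Gantt: | A 0-10 | B 10-12 | C 12-20 | D 20-28 |
Completion: A=10  B=12  C=20  D=28
Turnaround (C−A): A=10  B=11  C=12  D=20
Waiting(B) = turnaround − burst = 11 − 2 = 9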